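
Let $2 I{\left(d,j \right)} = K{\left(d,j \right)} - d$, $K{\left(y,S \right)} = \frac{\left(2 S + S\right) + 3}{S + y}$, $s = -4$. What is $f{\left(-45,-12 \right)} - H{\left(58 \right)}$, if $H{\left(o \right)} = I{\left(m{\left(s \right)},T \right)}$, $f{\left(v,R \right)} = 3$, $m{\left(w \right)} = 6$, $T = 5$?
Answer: $\frac{57}{11} \approx 5.1818$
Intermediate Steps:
$K{\left(y,S \right)} = \frac{3 + 3 S}{S + y}$ ($K{\left(y,S \right)} = \frac{3 S + 3}{S + y} = \frac{3 + 3 S}{S + y}$)
$I{\left(d,j \right)} = - \frac{d}{2} + \frac{3 \left(1 + j\right)}{2 \left(d + j\right)}$ ($I{\left(d,j \right)} = \frac{\frac{3 \left(1 + j\right)}{j + d} - d}{2} = \frac{\frac{3 \left(1 + j\right)}{d + j} - d}{2} = \frac{- d + \frac{3 \left(1 + j\right)}{d + j}}{2} = - \frac{d}{2} + \frac{3 \left(1 + j\right)}{2 \left(d + j\right)}$)
$H{\left(o \right)} = - \frac{24}{11}$ ($H{\left(o \right)} = \frac{3 + 3 \cdot 5 - 6 \left(6 + 5\right)}{2 \left(6 + 5\right)} = \frac{3 + 15 - 6 \cdot 11}{2 \cdot 11} = \frac{1}{2} \cdot \frac{1}{11} \left(3 + 15 - 66\right) = \frac{1}{2} \cdot \frac{1}{11} \left(-48\right) = - \frac{24}{11}$)
$f{\left(-45,-12 \right)} - H{\left(58 \right)} = 3 - - \frac{24}{11} = 3 + \frac{24}{11} = \frac{57}{11}$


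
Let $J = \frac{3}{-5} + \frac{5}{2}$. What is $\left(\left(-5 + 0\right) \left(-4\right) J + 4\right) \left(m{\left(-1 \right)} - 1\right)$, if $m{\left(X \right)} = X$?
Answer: $-84$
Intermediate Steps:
$J = \frac{19}{10}$ ($J = 3 \left(- \frac{1}{5}\right) + 5 \cdot \frac{1}{2} = - \frac{3}{5} + \frac{5}{2} = \frac{19}{10} \approx 1.9$)
$\left(\left(-5 + 0\right) \left(-4\right) J + 4\right) \left(m{\left(-1 \right)} - 1\right) = \left(\left(-5 + 0\right) \left(-4\right) \frac{19}{10} + 4\right) \left(-1 - 1\right) = \left(\left(-5\right) \left(-4\right) \frac{19}{10} + 4\right) \left(-2\right) = \left(20 \cdot \frac{19}{10} + 4\right) \left(-2\right) = \left(38 + 4\right) \left(-2\right) = 42 \left(-2\right) = -84$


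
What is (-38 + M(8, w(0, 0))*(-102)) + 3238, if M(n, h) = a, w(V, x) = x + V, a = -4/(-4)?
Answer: 3098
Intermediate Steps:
a = 1 (a = -4*(-¼) = 1)
w(V, x) = V + x
M(n, h) = 1
(-38 + M(8, w(0, 0))*(-102)) + 3238 = (-38 + 1*(-102)) + 3238 = (-38 - 102) + 3238 = -140 + 3238 = 3098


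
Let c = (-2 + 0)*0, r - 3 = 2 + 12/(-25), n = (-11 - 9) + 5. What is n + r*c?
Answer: -15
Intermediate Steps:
n = -15 (n = -20 + 5 = -15)
r = 113/25 (r = 3 + (2 + 12/(-25)) = 3 + (2 + 12*(-1/25)) = 3 + (2 - 12/25) = 3 + 38/25 = 113/25 ≈ 4.5200)
c = 0 (c = -2*0 = 0)
n + r*c = -15 + (113/25)*0 = -15 + 0 = -15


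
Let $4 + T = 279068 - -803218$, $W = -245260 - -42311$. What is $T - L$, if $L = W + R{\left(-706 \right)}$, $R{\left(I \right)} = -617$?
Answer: $1285848$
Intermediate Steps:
$W = -202949$ ($W = -245260 + 42311 = -202949$)
$T = 1082282$ ($T = -4 + \left(279068 - -803218\right) = -4 + \left(279068 + 803218\right) = -4 + 1082286 = 1082282$)
$L = -203566$ ($L = -202949 - 617 = -203566$)
$T - L = 1082282 - -203566 = 1082282 + 203566 = 1285848$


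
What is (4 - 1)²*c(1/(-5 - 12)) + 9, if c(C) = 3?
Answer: 36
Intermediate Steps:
(4 - 1)²*c(1/(-5 - 12)) + 9 = (4 - 1)²*3 + 9 = 3²*3 + 9 = 9*3 + 9 = 27 + 9 = 36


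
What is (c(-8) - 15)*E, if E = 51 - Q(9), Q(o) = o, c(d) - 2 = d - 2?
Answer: -966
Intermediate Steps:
c(d) = d (c(d) = 2 + (d - 2) = 2 + (-2 + d) = d)
E = 42 (E = 51 - 1*9 = 51 - 9 = 42)
(c(-8) - 15)*E = (-8 - 15)*42 = -23*42 = -966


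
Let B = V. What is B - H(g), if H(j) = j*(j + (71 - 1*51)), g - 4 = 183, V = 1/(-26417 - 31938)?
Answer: -2258863696/58355 ≈ -38709.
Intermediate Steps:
V = -1/58355 (V = 1/(-58355) = -1/58355 ≈ -1.7136e-5)
g = 187 (g = 4 + 183 = 187)
B = -1/58355 ≈ -1.7136e-5
H(j) = j*(20 + j) (H(j) = j*(j + (71 - 51)) = j*(j + 20) = j*(20 + j))
B - H(g) = -1/58355 - 187*(20 + 187) = -1/58355 - 187*207 = -1/58355 - 1*38709 = -1/58355 - 38709 = -2258863696/58355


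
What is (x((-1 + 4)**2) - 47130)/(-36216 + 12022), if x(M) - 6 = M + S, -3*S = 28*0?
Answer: 47115/24194 ≈ 1.9474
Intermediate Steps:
S = 0 (S = -28*0/3 = -1/3*0 = 0)
x(M) = 6 + M (x(M) = 6 + (M + 0) = 6 + M)
(x((-1 + 4)**2) - 47130)/(-36216 + 12022) = ((6 + (-1 + 4)**2) - 47130)/(-36216 + 12022) = ((6 + 3**2) - 47130)/(-24194) = ((6 + 9) - 47130)*(-1/24194) = (15 - 47130)*(-1/24194) = -47115*(-1/24194) = 47115/24194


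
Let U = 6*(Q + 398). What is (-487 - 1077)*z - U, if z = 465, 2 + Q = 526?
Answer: -732792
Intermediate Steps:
Q = 524 (Q = -2 + 526 = 524)
U = 5532 (U = 6*(524 + 398) = 6*922 = 5532)
(-487 - 1077)*z - U = (-487 - 1077)*465 - 1*5532 = -1564*465 - 5532 = -727260 - 5532 = -732792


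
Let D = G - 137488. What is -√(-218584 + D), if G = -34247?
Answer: -I*√390319 ≈ -624.75*I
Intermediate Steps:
D = -171735 (D = -34247 - 137488 = -171735)
-√(-218584 + D) = -√(-218584 - 171735) = -√(-390319) = -I*√390319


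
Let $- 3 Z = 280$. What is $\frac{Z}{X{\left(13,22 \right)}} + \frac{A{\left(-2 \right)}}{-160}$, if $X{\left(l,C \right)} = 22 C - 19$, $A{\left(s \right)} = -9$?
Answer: $- \frac{6449}{44640} \approx -0.14447$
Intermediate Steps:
$Z = - \frac{280}{3}$ ($Z = \left(- \frac{1}{3}\right) 280 = - \frac{280}{3} \approx -93.333$)
$X{\left(l,C \right)} = -19 + 22 C$
$\frac{Z}{X{\left(13,22 \right)}} + \frac{A{\left(-2 \right)}}{-160} = - \frac{280}{3 \left(-19 + 22 \cdot 22\right)} - \frac{9}{-160} = - \frac{280}{3 \left(-19 + 484\right)} - - \frac{9}{160} = - \frac{280}{3 \cdot 465} + \frac{9}{160} = \left(- \frac{280}{3}\right) \frac{1}{465} + \frac{9}{160} = - \frac{56}{279} + \frac{9}{160} = - \frac{6449}{44640}$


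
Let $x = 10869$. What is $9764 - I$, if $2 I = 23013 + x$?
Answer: $-7177$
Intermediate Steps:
$I = 16941$ ($I = \frac{23013 + 10869}{2} = \frac{1}{2} \cdot 33882 = 16941$)
$9764 - I = 9764 - 16941 = -7177$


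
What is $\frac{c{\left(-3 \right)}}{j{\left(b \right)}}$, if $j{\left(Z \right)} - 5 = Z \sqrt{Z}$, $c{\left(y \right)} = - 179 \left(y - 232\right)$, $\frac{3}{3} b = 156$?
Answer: $- \frac{210325}{3796391} + \frac{13124280 \sqrt{39}}{3796391} \approx 21.534$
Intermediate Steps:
$b = 156$
$c{\left(y \right)} = 41528 - 179 y$ ($c{\left(y \right)} = - 179 \left(-232 + y\right) = 41528 - 179 y$)
$j{\left(Z \right)} = 5 + Z^{\frac{3}{2}}$ ($j{\left(Z \right)} = 5 + Z \sqrt{Z} = 5 + Z^{\frac{3}{2}}$)
$\frac{c{\left(-3 \right)}}{j{\left(b \right)}} = \frac{41528 - -537}{5 + 156^{\frac{3}{2}}} = \frac{41528 + 537}{5 + 312 \sqrt{39}} = \frac{42065}{5 + 312 \sqrt{39}}$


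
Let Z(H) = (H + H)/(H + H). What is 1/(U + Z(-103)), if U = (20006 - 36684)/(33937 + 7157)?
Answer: 20547/12208 ≈ 1.6831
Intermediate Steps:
Z(H) = 1 (Z(H) = (2*H)/((2*H)) = (2*H)*(1/(2*H)) = 1)
U = -8339/20547 (U = -16678/41094 = -16678*1/41094 = -8339/20547 ≈ -0.40585)
1/(U + Z(-103)) = 1/(-8339/20547 + 1) = 1/(12208/20547) = 20547/12208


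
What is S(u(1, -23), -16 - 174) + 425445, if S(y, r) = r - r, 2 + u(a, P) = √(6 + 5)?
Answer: 425445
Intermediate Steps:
u(a, P) = -2 + √11 (u(a, P) = -2 + √(6 + 5) = -2 + √11)
S(y, r) = 0
S(u(1, -23), -16 - 174) + 425445 = 0 + 425445 = 425445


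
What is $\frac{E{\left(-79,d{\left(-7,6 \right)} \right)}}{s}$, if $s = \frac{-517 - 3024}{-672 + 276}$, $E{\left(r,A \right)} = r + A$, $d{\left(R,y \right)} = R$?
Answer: $- \frac{34056}{3541} \approx -9.6176$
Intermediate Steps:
$E{\left(r,A \right)} = A + r$
$s = \frac{3541}{396}$ ($s = - \frac{3541}{-396} = \left(-3541\right) \left(- \frac{1}{396}\right) = \frac{3541}{396} \approx 8.9419$)
$\frac{E{\left(-79,d{\left(-7,6 \right)} \right)}}{s} = \frac{-7 - 79}{\frac{3541}{396}} = \left(-86\right) \frac{396}{3541} = - \frac{34056}{3541}$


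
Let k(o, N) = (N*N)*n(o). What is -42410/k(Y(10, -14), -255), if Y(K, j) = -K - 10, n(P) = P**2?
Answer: -4241/2601000 ≈ -0.0016305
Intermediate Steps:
Y(K, j) = -10 - K
k(o, N) = N**2*o**2 (k(o, N) = (N*N)*o**2 = N**2*o**2)
-42410/k(Y(10, -14), -255) = -42410*1/(65025*(-10 - 1*10)**2) = -42410*1/(65025*(-10 - 10)**2) = -42410/(65025*(-20)**2) = -42410/(65025*400) = -42410/26010000 = -42410*1/26010000 = -4241/2601000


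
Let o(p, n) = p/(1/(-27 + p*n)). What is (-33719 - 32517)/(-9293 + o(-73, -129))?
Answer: 66236/694763 ≈ 0.095336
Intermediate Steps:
o(p, n) = p*(-27 + n*p) (o(p, n) = p/(1/(-27 + n*p)) = p*(-27 + n*p))
(-33719 - 32517)/(-9293 + o(-73, -129)) = (-33719 - 32517)/(-9293 - 73*(-27 - 129*(-73))) = -66236/(-9293 - 73*(-27 + 9417)) = -66236/(-9293 - 73*9390) = -66236/(-9293 - 685470) = -66236/(-694763) = -66236*(-1/694763) = 66236/694763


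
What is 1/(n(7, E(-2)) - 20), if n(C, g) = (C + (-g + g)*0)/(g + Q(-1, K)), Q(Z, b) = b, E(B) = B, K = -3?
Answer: -5/107 ≈ -0.046729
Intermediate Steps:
n(C, g) = C/(-3 + g) (n(C, g) = (C + (-g + g)*0)/(g - 3) = (C + 0*0)/(-3 + g) = (C + 0)/(-3 + g) = C/(-3 + g))
1/(n(7, E(-2)) - 20) = 1/(7/(-3 - 2) - 20) = 1/(7/(-5) - 20) = 1/(7*(-⅕) - 20) = 1/(-7/5 - 20) = 1/(-107/5) = -5/107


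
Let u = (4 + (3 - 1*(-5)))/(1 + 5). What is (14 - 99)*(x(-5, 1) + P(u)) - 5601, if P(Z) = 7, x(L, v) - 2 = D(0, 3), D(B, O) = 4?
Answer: -6706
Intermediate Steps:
x(L, v) = 6 (x(L, v) = 2 + 4 = 6)
u = 2 (u = (4 + (3 + 5))/6 = (4 + 8)*(⅙) = 12*(⅙) = 2)
(14 - 99)*(x(-5, 1) + P(u)) - 5601 = (14 - 99)*(6 + 7) - 5601 = -85*13 - 5601 = -1105 - 5601 = -6706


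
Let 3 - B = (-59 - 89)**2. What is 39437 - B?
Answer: 61338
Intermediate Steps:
B = -21901 (B = 3 - (-59 - 89)**2 = 3 - 1*(-148)**2 = 3 - 1*21904 = 3 - 21904 = -21901)
39437 - B = 39437 - 1*(-21901) = 39437 + 21901 = 61338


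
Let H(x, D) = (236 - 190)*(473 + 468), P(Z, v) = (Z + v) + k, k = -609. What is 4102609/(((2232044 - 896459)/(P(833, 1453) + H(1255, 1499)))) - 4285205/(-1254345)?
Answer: 5141983042401312/37228541485 ≈ 1.3812e+5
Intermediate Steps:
P(Z, v) = -609 + Z + v (P(Z, v) = (Z + v) - 609 = -609 + Z + v)
H(x, D) = 43286 (H(x, D) = 46*941 = 43286)
4102609/(((2232044 - 896459)/(P(833, 1453) + H(1255, 1499)))) - 4285205/(-1254345) = 4102609/(((2232044 - 896459)/((-609 + 833 + 1453) + 43286))) - 4285205/(-1254345) = 4102609/((1335585/(1677 + 43286))) - 4285205*(-1/1254345) = 4102609/((1335585/44963)) + 857041/250869 = 4102609/((1335585*(1/44963))) + 857041/250869 = 4102609/(1335585/44963) + 857041/250869 = 4102609*(44963/1335585) + 857041/250869 = 184465608467/1335585 + 857041/250869 = 5141983042401312/37228541485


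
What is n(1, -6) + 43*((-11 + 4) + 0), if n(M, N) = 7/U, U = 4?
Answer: -1197/4 ≈ -299.25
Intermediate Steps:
n(M, N) = 7/4
n(1, -6) + 43*((-11 + 4) + 0) = 7/4 + 43*((-11 + 4) + 0) = 7/4 + 43*(-7 + 0) = 7/4 + 43*(-7) = 7/4 - 301 = -1197/4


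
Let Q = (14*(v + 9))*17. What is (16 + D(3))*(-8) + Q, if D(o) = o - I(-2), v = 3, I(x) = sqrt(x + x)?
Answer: 2704 + 16*I ≈ 2704.0 + 16.0*I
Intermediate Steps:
I(x) = sqrt(2)*sqrt(x) (I(x) = sqrt(2*x) = sqrt(2)*sqrt(x))
D(o) = o - 2*I (D(o) = o - sqrt(2)*sqrt(-2) = o - sqrt(2)*I*sqrt(2) = o - 2*I)
Q = 2856 (Q = (14*(3 + 9))*17 = (14*12)*17 = 168*17 = 2856)
(16 + D(3))*(-8) + Q = (16 + (3 - 2*I))*(-8) + 2856 = (19 - 2*I)*(-8) + 2856 = (-152 + 16*I) + 2856 = 2704 + 16*I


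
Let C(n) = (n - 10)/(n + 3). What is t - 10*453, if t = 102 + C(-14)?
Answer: -48684/11 ≈ -4425.8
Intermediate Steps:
C(n) = (-10 + n)/(3 + n)
t = 1146/11 (t = 102 + (-10 - 14)/(3 - 14) = 102 - 24/(-11) = 102 - 1/11*(-24) = 102 + 24/11 = 1146/11 ≈ 104.18)
t - 10*453 = 1146/11 - 10*453 = 1146/11 - 4530 = -48684/11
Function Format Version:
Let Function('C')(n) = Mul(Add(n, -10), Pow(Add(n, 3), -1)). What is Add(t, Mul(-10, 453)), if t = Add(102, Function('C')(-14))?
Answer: Rational(-48684, 11) ≈ -4425.8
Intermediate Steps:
Function('C')(n) = Mul(Pow(Add(3, n), -1), Add(-10, n)) (Function('C')(n) = Mul(Add(-10, n), Pow(Add(3, n), -1)) = Mul(Pow(Add(3, n), -1), Add(-10, n)))
t = Rational(1146, 11) (t = Add(102, Mul(Pow(Add(3, -14), -1), Add(-10, -14))) = Add(102, Mul(Pow(-11, -1), -24)) = Add(102, Mul(Rational(-1, 11), -24)) = Add(102, Rational(24, 11)) = Rational(1146, 11) ≈ 104.18)
Add(t, Mul(-10, 453)) = Add(Rational(1146, 11), Mul(-10, 453)) = Add(Rational(1146, 11), -4530) = Rational(-48684, 11)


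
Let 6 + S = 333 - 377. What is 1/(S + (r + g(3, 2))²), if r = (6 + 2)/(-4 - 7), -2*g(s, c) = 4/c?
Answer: -121/5689 ≈ -0.021269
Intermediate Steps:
g(s, c) = -2/c
r = -8/11 (r = 8/(-11) = 8*(-1/11) = -8/11 ≈ -0.72727)
S = -50 (S = -6 + (333 - 377) = -6 - 44 = -50)
1/(S + (r + g(3, 2))²) = 1/(-50 + (-8/11 - 2/2)²) = 1/(-50 + (-8/11 - 2*½)²) = 1/(-50 + (-8/11 - 1)²) = 1/(-50 + (-19/11)²) = 1/(-50 + 361/121) = 1/(-5689/121) = -121/5689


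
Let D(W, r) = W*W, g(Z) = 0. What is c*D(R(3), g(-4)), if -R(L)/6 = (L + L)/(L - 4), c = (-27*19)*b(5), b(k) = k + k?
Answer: -6648480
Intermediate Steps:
b(k) = 2*k
c = -5130 (c = (-27*19)*(2*5) = -513*10 = -5130)
R(L) = -12*L/(-4 + L) (R(L) = -6*(L + L)/(L - 4) = -6*2*L/(-4 + L) = -12*L/(-4 + L))
D(W, r) = W**2
c*D(R(3), g(-4)) = -5130*1296/(-4 + 3)**2 = -5130*(-12*3/(-1))**2 = -5130*(-12*3*(-1))**2 = -5130*36**2 = -5130*1296 = -6648480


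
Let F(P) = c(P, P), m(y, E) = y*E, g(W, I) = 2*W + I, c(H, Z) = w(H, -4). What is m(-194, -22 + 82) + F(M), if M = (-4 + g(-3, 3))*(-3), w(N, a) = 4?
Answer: -11636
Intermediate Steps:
c(H, Z) = 4
g(W, I) = I + 2*W
M = 21 (M = (-4 + (3 + 2*(-3)))*(-3) = (-4 + (3 - 6))*(-3) = (-4 - 3)*(-3) = -7*(-3) = 21)
m(y, E) = E*y
F(P) = 4
m(-194, -22 + 82) + F(M) = (-22 + 82)*(-194) + 4 = 60*(-194) + 4 = -11640 + 4 = -11636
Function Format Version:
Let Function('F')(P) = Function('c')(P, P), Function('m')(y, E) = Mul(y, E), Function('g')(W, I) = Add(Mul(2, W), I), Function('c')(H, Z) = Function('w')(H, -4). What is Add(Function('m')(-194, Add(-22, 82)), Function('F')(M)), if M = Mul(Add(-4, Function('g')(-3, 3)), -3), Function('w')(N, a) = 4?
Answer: -11636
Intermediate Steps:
Function('c')(H, Z) = 4
Function('g')(W, I) = Add(I, Mul(2, W))
M = 21 (M = Mul(Add(-4, Add(3, Mul(2, -3))), -3) = Mul(Add(-4, Add(3, -6)), -3) = Mul(Add(-4, -3), -3) = Mul(-7, -3) = 21)
Function('m')(y, E) = Mul(E, y)
Function('F')(P) = 4
Add(Function('m')(-194, Add(-22, 82)), Function('F')(M)) = Add(Mul(Add(-22, 82), -194), 4) = Add(Mul(60, -194), 4) = Add(-11640, 4) = -11636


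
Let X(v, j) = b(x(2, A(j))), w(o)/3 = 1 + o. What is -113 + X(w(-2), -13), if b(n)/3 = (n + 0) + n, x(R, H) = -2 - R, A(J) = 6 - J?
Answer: -137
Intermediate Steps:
w(o) = 3 + 3*o (w(o) = 3*(1 + o) = 3 + 3*o)
b(n) = 6*n (b(n) = 3*((n + 0) + n) = 3*(n + n) = 3*(2*n) = 6*n)
X(v, j) = -24 (X(v, j) = 6*(-2 - 1*2) = 6*(-2 - 2) = 6*(-4) = -24)
-113 + X(w(-2), -13) = -113 - 24 = -137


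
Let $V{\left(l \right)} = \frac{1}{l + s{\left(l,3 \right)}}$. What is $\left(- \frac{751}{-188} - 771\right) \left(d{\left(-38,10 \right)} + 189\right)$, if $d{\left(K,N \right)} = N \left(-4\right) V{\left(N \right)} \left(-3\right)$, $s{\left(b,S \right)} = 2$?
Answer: $- \frac{28695203}{188} \approx -1.5263 \cdot 10^{5}$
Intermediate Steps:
$V{\left(l \right)} = \frac{1}{2 + l}$ ($V{\left(l \right)} = \frac{1}{l + 2} = \frac{1}{2 + l}$)
$d{\left(K,N \right)} = \frac{12 N}{2 + N}$ ($d{\left(K,N \right)} = \frac{N \left(-4\right)}{2 + N} \left(-3\right) = \frac{\left(-4\right) N}{2 + N} \left(-3\right) = - \frac{4 N}{2 + N} \left(-3\right) = \frac{12 N}{2 + N}$)
$\left(- \frac{751}{-188} - 771\right) \left(d{\left(-38,10 \right)} + 189\right) = \left(- \frac{751}{-188} - 771\right) \left(12 \cdot 10 \frac{1}{2 + 10} + 189\right) = \left(\left(-751\right) \left(- \frac{1}{188}\right) - 771\right) \left(12 \cdot 10 \cdot \frac{1}{12} + 189\right) = \left(\frac{751}{188} - 771\right) \left(12 \cdot 10 \cdot \frac{1}{12} + 189\right) = - \frac{144197 \left(10 + 189\right)}{188} = \left(- \frac{144197}{188}\right) 199 = - \frac{28695203}{188}$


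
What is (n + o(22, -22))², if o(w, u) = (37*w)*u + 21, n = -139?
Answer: 324936676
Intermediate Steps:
o(w, u) = 21 + 37*u*w (o(w, u) = 37*u*w + 21 = 21 + 37*u*w)
(n + o(22, -22))² = (-139 + (21 + 37*(-22)*22))² = (-139 + (21 - 17908))² = (-139 - 17887)² = (-18026)² = 324936676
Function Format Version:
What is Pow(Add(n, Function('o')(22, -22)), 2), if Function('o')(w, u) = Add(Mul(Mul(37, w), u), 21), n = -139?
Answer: 324936676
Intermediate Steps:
Function('o')(w, u) = Add(21, Mul(37, u, w)) (Function('o')(w, u) = Add(Mul(37, u, w), 21) = Add(21, Mul(37, u, w)))
Pow(Add(n, Function('o')(22, -22)), 2) = Pow(Add(-139, Add(21, Mul(37, -22, 22))), 2) = Pow(Add(-139, Add(21, -17908)), 2) = Pow(Add(-139, -17887), 2) = Pow(-18026, 2) = 324936676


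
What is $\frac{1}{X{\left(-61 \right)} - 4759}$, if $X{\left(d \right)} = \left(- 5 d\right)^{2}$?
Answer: $\frac{1}{88266} \approx 1.1329 \cdot 10^{-5}$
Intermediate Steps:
$X{\left(d \right)} = 25 d^{2}$
$\frac{1}{X{\left(-61 \right)} - 4759} = \frac{1}{25 \left(-61\right)^{2} - 4759} = \frac{1}{25 \cdot 3721 - 4759} = \frac{1}{93025 - 4759} = \frac{1}{88266}$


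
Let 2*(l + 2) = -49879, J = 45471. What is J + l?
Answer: 41059/2 ≈ 20530.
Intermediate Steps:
l = -49883/2 (l = -2 + (1/2)*(-49879) = -2 - 49879/2 = -49883/2 ≈ -24942.)
J + l = 45471 - 49883/2 = 41059/2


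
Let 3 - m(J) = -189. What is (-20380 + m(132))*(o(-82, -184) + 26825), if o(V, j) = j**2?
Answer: -1225028028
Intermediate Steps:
m(J) = 192 (m(J) = 3 - 1*(-189) = 3 + 189 = 192)
(-20380 + m(132))*(o(-82, -184) + 26825) = (-20380 + 192)*((-184)**2 + 26825) = -20188*(33856 + 26825) = -20188*60681 = -1225028028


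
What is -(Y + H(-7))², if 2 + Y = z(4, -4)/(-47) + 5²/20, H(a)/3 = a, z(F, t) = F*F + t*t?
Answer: -17783089/35344 ≈ -503.14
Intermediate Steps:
z(F, t) = F² + t²
H(a) = 3*a
Y = -269/188 (Y = -2 + ((4² + (-4)²)/(-47) + 5²/20) = -2 + ((16 + 16)*(-1/47) + 25*(1/20)) = -2 + (32*(-1/47) + 5/4) = -2 + (-32/47 + 5/4) = -2 + 107/188 = -269/188 ≈ -1.4309)
-(Y + H(-7))² = -(-269/188 + 3*(-7))² = -(-269/188 - 21)² = -(-4217/188)² = -1*17783089/35344 = -17783089/35344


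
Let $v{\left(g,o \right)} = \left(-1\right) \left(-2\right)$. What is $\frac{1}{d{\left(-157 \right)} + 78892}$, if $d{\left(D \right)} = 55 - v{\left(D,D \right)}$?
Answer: $\frac{1}{78945} \approx 1.2667 \cdot 10^{-5}$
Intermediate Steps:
$v{\left(g,o \right)} = 2$
$d{\left(D \right)} = 53$ ($d{\left(D \right)} = 55 - 2 = 53$)
$\frac{1}{d{\left(-157 \right)} + 78892} = \frac{1}{53 + 78892} = \frac{1}{78945}$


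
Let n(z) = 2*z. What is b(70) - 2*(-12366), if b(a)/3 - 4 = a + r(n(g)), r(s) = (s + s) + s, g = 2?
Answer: 24990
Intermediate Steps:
r(s) = 3*s (r(s) = 2*s + s = 3*s)
b(a) = 48 + 3*a (b(a) = 12 + 3*(a + 3*(2*2)) = 12 + 3*(a + 3*4) = 12 + 3*(a + 12) = 12 + 3*(12 + a) = 12 + (36 + 3*a) = 48 + 3*a)
b(70) - 2*(-12366) = (48 + 3*70) - 2*(-12366) = (48 + 210) - 1*(-24732) = 258 + 24732 = 24990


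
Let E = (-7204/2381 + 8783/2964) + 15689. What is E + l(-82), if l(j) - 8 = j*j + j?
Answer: 157652226943/7057284 ≈ 22339.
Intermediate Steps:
l(j) = 8 + j + j² (l(j) = 8 + (j*j + j) = 8 + (j² + j) = 8 + (j + j²) = 8 + j + j²)
E = 110721288343/7057284 (E = (-7204*1/2381 + 8783*(1/2964)) + 15689 = (-7204/2381 + 8783/2964) + 15689 = -440333/7057284 + 15689 = 110721288343/7057284 ≈ 15689.)
E + l(-82) = 110721288343/7057284 + (8 - 82 + (-82)²) = 110721288343/7057284 + (8 - 82 + 6724) = 110721288343/7057284 + 6650 = 157652226943/7057284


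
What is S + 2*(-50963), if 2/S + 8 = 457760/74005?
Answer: -1368677129/13428 ≈ -1.0193e+5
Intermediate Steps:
S = -14801/13428 (S = 2/(-8 + 457760/74005) = 2/(-8 + 457760*(1/74005)) = 2/(-8 + 91552/14801) = 2/(-26856/14801) = 2*(-14801/26856) = -14801/13428 ≈ -1.1022)
S + 2*(-50963) = -14801/13428 + 2*(-50963) = -14801/13428 - 101926 = -1368677129/13428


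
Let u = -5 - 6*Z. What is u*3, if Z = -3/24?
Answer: -51/4 ≈ -12.750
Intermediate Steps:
Z = -⅛ (Z = -3*1/24 = -⅛ ≈ -0.12500)
u = -17/4 (u = -5 - 6*(-⅛) = -5 + ¾ = -17/4 ≈ -4.2500)
u*3 = -17/4*3 = -51/4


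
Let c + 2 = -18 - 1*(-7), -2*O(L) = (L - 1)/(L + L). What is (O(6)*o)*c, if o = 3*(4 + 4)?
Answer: 65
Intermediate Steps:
o = 24 (o = 3*8 = 24)
O(L) = -(-1 + L)/(4*L) (O(L) = -(L - 1)/(2*(L + L)) = -(-1 + L)/(2*(2*L)) = -(-1 + L)*1/(2*L)/2 = -(-1 + L)/(4*L))
c = -13 (c = -2 + (-18 - 1*(-7)) = -2 + (-18 + 7) = -2 - 11 = -13)
(O(6)*o)*c = (((1/4)*(1 - 1*6)/6)*24)*(-13) = (((1/4)*(1/6)*(1 - 6))*24)*(-13) = (((1/4)*(1/6)*(-5))*24)*(-13) = -5/24*24*(-13) = -5*(-13) = 65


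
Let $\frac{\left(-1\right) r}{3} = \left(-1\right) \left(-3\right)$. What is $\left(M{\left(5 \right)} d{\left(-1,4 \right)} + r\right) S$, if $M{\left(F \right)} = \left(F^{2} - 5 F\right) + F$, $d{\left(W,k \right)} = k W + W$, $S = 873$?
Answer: $-29682$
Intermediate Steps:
$d{\left(W,k \right)} = W + W k$ ($d{\left(W,k \right)} = W k + W = W + W k$)
$M{\left(F \right)} = F^{2} - 4 F$
$r = -9$ ($r = - 3 \left(\left(-1\right) \left(-3\right)\right) = \left(-3\right) 3 = -9$)
$\left(M{\left(5 \right)} d{\left(-1,4 \right)} + r\right) S = \left(5 \left(-4 + 5\right) \left(- (1 + 4)\right) - 9\right) 873 = \left(5 \cdot 1 \left(\left(-1\right) 5\right) - 9\right) 873 = \left(5 \left(-5\right) - 9\right) 873 = \left(-25 - 9\right) 873 = \left(-34\right) 873 = -29682$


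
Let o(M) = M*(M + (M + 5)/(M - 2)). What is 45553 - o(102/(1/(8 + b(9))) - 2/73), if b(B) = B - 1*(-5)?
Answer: -2176973392382991/436082728 ≈ -4.9921e+6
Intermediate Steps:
b(B) = 5 + B (b(B) = B + 5 = 5 + B)
o(M) = M*(M + (5 + M)/(-2 + M))
45553 - o(102/(1/(8 + b(9))) - 2/73) = 45553 - (102/(1/(8 + (5 + 9))) - 2/73)*(5 + (102/(1/(8 + (5 + 9))) - 2/73)² - (102/(1/(8 + (5 + 9))) - 2/73))/(-2 + (102/(1/(8 + (5 + 9))) - 2/73)) = 45553 - (102/(1/(8 + 14)) - 2*1/73)*(5 + (102/(1/(8 + 14)) - 2*1/73)² - (102/(1/(8 + 14)) - 2*1/73))/(-2 + (102/(1/(8 + 14)) - 2*1/73)) = 45553 - (102/(1/22) - 2/73)*(5 + (102/(1/22) - 2/73)² - (102/(1/22) - 2/73))/(-2 + (102/(1/22) - 2/73)) = 45553 - (102*22 - 2/73)*(5 + (102*22 - 2/73)² - (102*22 - 2/73))/(-2 + (102*22 - 2/73)) = 45553 - (2244 - 2/73)*(5 + (2244 - 2/73)² - (2244 - 2/73))/(-2 + (2244 - 2/73)) = 45553 - 163810*(5 + (163810/73)² - 1*163810/73)/(73*(-2 + 163810/73)) = 45553 - 163810*(5 + 26833716100/5329 - 163810/73)/(73*163664/73) = 45553 - 163810*73*26821784615/(73*163664*5329) = 45553 - 1*2196838268891575/436082728 = 45553 - 2196838268891575/436082728 = -2176973392382991/436082728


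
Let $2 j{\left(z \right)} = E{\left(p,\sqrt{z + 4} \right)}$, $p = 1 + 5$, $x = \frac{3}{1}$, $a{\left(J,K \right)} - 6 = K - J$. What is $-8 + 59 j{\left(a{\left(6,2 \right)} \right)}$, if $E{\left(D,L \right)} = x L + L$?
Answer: $-8 + 118 \sqrt{6} \approx 281.04$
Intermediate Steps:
$a{\left(J,K \right)} = 6 + K - J$ ($a{\left(J,K \right)} = 6 - \left(J - K\right) = 6 + K - J$)
$x = 3$ ($x = 3 \cdot 1 = 3$)
$p = 6$
$E{\left(D,L \right)} = 4 L$ ($E{\left(D,L \right)} = 3 L + L = 4 L$)
$j{\left(z \right)} = 2 \sqrt{4 + z}$ ($j{\left(z \right)} = \frac{4 \sqrt{z + 4}}{2} = \frac{4 \sqrt{4 + z}}{2} = 2 \sqrt{4 + z}$)
$-8 + 59 j{\left(a{\left(6,2 \right)} \right)} = -8 + 59 \cdot 2 \sqrt{4 + \left(6 + 2 - 6\right)} = -8 + 59 \cdot 2 \sqrt{4 + 2} = -8 + 59 \cdot 2 \sqrt{6} = -8 + 118 \sqrt{6}$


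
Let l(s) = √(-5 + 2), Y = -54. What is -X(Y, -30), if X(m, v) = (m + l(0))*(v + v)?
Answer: -3240 + 60*I*√3 ≈ -3240.0 + 103.92*I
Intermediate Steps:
l(s) = I*√3 (l(s) = √(-3) = I*√3)
X(m, v) = 2*v*(m + I*√3) (X(m, v) = (m + I*√3)*(v + v) = (m + I*√3)*(2*v) = 2*v*(m + I*√3))
-X(Y, -30) = -2*(-30)*(-54 + I*√3) = -(3240 - 60*I*√3) = -3240 + 60*I*√3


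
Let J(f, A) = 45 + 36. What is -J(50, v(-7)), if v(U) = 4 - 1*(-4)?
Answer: -81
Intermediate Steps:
v(U) = 8 (v(U) = 4 + 4 = 8)
J(f, A) = 81
-J(50, v(-7)) = -1*81 = -81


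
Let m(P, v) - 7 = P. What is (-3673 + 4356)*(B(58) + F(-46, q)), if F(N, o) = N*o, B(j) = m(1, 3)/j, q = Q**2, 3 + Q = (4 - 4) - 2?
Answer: -22775318/29 ≈ -7.8536e+5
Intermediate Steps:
Q = -5 (Q = -3 + ((4 - 4) - 2) = -3 + (0 - 2) = -3 - 2 = -5)
q = 25 (q = (-5)**2 = 25)
m(P, v) = 7 + P
B(j) = 8/j (B(j) = (7 + 1)/j = 8/j)
(-3673 + 4356)*(B(58) + F(-46, q)) = (-3673 + 4356)*(8/58 - 46*25) = 683*(8*(1/58) - 1150) = 683*(4/29 - 1150) = 683*(-33346/29) = -22775318/29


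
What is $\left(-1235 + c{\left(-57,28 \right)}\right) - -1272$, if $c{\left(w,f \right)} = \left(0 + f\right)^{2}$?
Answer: $821$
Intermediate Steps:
$c{\left(w,f \right)} = f^{2}$
$\left(-1235 + c{\left(-57,28 \right)}\right) - -1272 = \left(-1235 + 28^{2}\right) - -1272 = \left(-1235 + 784\right) + 1272 = -451 + 1272 = 821$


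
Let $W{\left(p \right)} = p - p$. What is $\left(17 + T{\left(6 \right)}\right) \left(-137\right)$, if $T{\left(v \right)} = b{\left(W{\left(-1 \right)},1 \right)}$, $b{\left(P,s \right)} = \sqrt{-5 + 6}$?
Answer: $-2466$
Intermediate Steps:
$W{\left(p \right)} = 0$
$b{\left(P,s \right)} = 1$ ($b{\left(P,s \right)} = \sqrt{1} = 1$)
$T{\left(v \right)} = 1$
$\left(17 + T{\left(6 \right)}\right) \left(-137\right) = \left(17 + 1\right) \left(-137\right) = 18 \left(-137\right) = -2466$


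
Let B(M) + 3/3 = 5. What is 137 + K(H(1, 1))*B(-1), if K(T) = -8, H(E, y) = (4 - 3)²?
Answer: 105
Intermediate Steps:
H(E, y) = 1 (H(E, y) = 1² = 1)
B(M) = 4 (B(M) = -1 + 5 = 4)
137 + K(H(1, 1))*B(-1) = 137 - 8*4 = 137 - 32 = 105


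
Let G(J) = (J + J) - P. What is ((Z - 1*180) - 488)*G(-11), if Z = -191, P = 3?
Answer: 21475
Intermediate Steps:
G(J) = -3 + 2*J (G(J) = (J + J) - 1*3 = 2*J - 3 = -3 + 2*J)
((Z - 1*180) - 488)*G(-11) = ((-191 - 1*180) - 488)*(-3 + 2*(-11)) = ((-191 - 180) - 488)*(-3 - 22) = (-371 - 488)*(-25) = -859*(-25) = 21475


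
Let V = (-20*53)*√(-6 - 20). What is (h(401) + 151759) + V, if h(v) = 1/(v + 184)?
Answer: 88779016/585 - 1060*I*√26 ≈ 1.5176e+5 - 5405.0*I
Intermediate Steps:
h(v) = 1/(184 + v)
V = -1060*I*√26 ≈ -5405.0*I
(h(401) + 151759) + V = (1/(184 + 401) + 151759) - 1060*I*√26 = (1/585 + 151759) - 1060*I*√26 = 88779016/585 - 1060*I*√26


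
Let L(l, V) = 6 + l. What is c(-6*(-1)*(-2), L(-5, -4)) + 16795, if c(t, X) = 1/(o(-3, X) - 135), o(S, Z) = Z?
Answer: 2250529/134 ≈ 16795.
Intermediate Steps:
c(t, X) = 1/(-135 + X) (c(t, X) = 1/(X - 135) = 1/(-135 + X))
c(-6*(-1)*(-2), L(-5, -4)) + 16795 = 1/(-135 + (6 - 5)) + 16795 = 1/(-135 + 1) + 16795 = 1/(-134) + 16795 = -1/134 + 16795 = 2250529/134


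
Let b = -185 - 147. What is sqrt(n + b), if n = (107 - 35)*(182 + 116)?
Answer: 2*sqrt(5281) ≈ 145.34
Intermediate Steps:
b = -332
n = 21456 (n = 72*298 = 21456)
sqrt(n + b) = sqrt(21456 - 332) = sqrt(21124) = 2*sqrt(5281)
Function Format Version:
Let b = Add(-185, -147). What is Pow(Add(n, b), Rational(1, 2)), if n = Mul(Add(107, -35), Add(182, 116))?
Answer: Mul(2, Pow(5281, Rational(1, 2))) ≈ 145.34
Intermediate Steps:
b = -332
n = 21456 (n = Mul(72, 298) = 21456)
Pow(Add(n, b), Rational(1, 2)) = Pow(Add(21456, -332), Rational(1, 2)) = Pow(21124, Rational(1, 2)) = Mul(2, Pow(5281, Rational(1, 2)))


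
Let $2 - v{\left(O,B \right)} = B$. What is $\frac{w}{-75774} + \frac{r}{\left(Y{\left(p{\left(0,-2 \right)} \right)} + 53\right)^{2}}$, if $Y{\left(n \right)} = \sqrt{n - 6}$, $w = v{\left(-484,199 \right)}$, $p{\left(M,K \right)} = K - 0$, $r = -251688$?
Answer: $\frac{41764 \sqrt{2} + 19070854715 i}{75774 \left(- 2801 i + 212 \sqrt{2}\right)} \approx -88.836 + 9.5091 i$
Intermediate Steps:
$p{\left(M,K \right)} = K$ ($p{\left(M,K \right)} = K + 0 = K$)
$v{\left(O,B \right)} = 2 - B$
$w = -197$ ($w = 2 - 199 = -197$)
$Y{\left(n \right)} = \sqrt{-6 + n}$
$\frac{w}{-75774} + \frac{r}{\left(Y{\left(p{\left(0,-2 \right)} \right)} + 53\right)^{2}} = - \frac{197}{-75774} - \frac{251688}{\left(\sqrt{-6 - 2} + 53\right)^{2}} = \left(-197\right) \left(- \frac{1}{75774}\right) - \frac{251688}{\left(\sqrt{-8} + 53\right)^{2}} = \frac{197}{75774} - \frac{251688}{\left(2 i \sqrt{2} + 53\right)^{2}} = \frac{197}{75774} - \frac{251688}{\left(53 + 2 i \sqrt{2}\right)^{2}}$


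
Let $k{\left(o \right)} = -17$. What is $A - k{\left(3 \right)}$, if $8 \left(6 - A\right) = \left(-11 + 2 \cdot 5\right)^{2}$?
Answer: $\frac{183}{8} \approx 22.875$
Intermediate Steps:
$A = \frac{47}{8}$ ($A = 6 - \frac{\left(-11 + 2 \cdot 5\right)^{2}}{8} = 6 - \frac{\left(-11 + 10\right)^{2}}{8} = 6 - \frac{\left(-1\right)^{2}}{8} = 6 - \frac{1}{8} = \frac{47}{8} \approx 5.875$)
$A - k{\left(3 \right)} = \frac{47}{8} - -17 = \frac{47}{8} + 17 = \frac{183}{8}$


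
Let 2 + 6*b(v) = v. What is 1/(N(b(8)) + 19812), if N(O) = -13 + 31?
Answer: 1/19830 ≈ 5.0429e-5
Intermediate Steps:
b(v) = -⅓ + v/6
N(O) = 18
1/(N(b(8)) + 19812) = 1/(18 + 19812) = 1/19830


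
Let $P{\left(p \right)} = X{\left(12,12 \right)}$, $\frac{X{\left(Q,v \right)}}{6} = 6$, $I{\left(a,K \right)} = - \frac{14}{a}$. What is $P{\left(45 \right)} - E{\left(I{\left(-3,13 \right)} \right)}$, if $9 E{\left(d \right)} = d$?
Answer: $\frac{958}{27} \approx 35.482$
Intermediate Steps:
$X{\left(Q,v \right)} = 36$ ($X{\left(Q,v \right)} = 6 \cdot 6 = 36$)
$E{\left(d \right)} = \frac{d}{9}$
$P{\left(p \right)} = 36$
$P{\left(45 \right)} - E{\left(I{\left(-3,13 \right)} \right)} = 36 - \frac{\left(-14\right) \frac{1}{-3}}{9} = 36 - \frac{\left(-14\right) \left(- \frac{1}{3}\right)}{9} = 36 - \frac{1}{9} \cdot \frac{14}{3} = 36 - \frac{14}{27} = \frac{958}{27}$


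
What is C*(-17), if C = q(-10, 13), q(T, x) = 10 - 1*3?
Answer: -119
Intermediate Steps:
q(T, x) = 7 (q(T, x) = 10 - 3 = 7)
C = 7
C*(-17) = 7*(-17) = -119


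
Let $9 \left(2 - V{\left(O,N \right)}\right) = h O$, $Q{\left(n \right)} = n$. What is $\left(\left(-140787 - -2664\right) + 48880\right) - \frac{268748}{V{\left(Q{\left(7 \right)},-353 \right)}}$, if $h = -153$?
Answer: $- \frac{11067151}{121} \approx -91464.0$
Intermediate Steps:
$V{\left(O,N \right)} = 2 + 17 O$ ($V{\left(O,N \right)} = 2 - \frac{\left(-153\right) O}{9} = 2 + 17 O$)
$\left(\left(-140787 - -2664\right) + 48880\right) - \frac{268748}{V{\left(Q{\left(7 \right)},-353 \right)}} = \left(\left(-140787 - -2664\right) + 48880\right) - \frac{268748}{2 + 17 \cdot 7} = \left(\left(-140787 + 2664\right) + 48880\right) - \frac{268748}{2 + 119} = \left(-138123 + 48880\right) - \frac{268748}{121} = -89243 - \frac{268748}{121} = - \frac{11067151}{121}$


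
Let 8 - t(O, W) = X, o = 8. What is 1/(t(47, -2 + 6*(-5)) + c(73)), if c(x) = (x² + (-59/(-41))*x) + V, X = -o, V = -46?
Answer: 41/221566 ≈ 0.00018505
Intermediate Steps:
X = -8 (X = -1*8 = -8)
t(O, W) = 16 (t(O, W) = 8 - 1*(-8) = 8 + 8 = 16)
c(x) = -46 + x² + 59*x/41 (c(x) = (x² + (-59/(-41))*x) - 46 = (x² + (-59*(-1/41))*x) - 46 = (x² + 59*x/41) - 46 = -46 + x² + 59*x/41)
1/(t(47, -2 + 6*(-5)) + c(73)) = 1/(16 + (-46 + 73² + (59/41)*73)) = 1/(16 + (-46 + 5329 + 4307/41)) = 1/(16 + 220910/41) = 1/(221566/41) = 41/221566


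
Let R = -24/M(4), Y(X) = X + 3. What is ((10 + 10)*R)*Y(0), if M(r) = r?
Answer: -360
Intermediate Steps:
Y(X) = 3 + X
R = -6 (R = -24/4 = -24*¼ = -6)
((10 + 10)*R)*Y(0) = ((10 + 10)*(-6))*(3 + 0) = (20*(-6))*3 = -120*3 = -360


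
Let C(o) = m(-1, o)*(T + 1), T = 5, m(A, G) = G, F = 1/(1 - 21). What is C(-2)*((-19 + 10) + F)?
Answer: 543/5 ≈ 108.60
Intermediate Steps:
F = -1/20 (F = 1/(-20) = -1/20 ≈ -0.050000)
C(o) = 6*o (C(o) = o*(5 + 1) = o*6 = 6*o)
C(-2)*((-19 + 10) + F) = (6*(-2))*((-19 + 10) - 1/20) = -12*(-9 - 1/20) = -12*(-181/20) = 543/5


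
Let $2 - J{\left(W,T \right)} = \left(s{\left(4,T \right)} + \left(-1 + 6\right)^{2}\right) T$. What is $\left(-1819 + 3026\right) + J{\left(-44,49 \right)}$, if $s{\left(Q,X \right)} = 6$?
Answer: $-310$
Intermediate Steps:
$J{\left(W,T \right)} = 2 - 31 T$ ($J{\left(W,T \right)} = 2 - \left(6 + \left(-1 + 6\right)^{2}\right) T = 2 - \left(6 + 5^{2}\right) T = 2 - \left(6 + 25\right) T = 2 - 31 T$)
$\left(-1819 + 3026\right) + J{\left(-44,49 \right)} = \left(-1819 + 3026\right) + \left(2 - 1519\right) = 1207 + \left(2 - 1519\right) = 1207 - 1517 = -310$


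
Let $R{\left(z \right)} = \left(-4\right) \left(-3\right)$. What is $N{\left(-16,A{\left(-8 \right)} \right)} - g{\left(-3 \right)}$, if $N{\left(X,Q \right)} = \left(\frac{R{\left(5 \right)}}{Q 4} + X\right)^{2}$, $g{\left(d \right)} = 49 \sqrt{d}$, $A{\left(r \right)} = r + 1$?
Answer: $\frac{13225}{49} - 49 i \sqrt{3} \approx 269.9 - 84.87 i$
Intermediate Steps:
$A{\left(r \right)} = 1 + r$
$R{\left(z \right)} = 12$
$N{\left(X,Q \right)} = \left(X + \frac{3}{Q}\right)^{2}$ ($N{\left(X,Q \right)} = \left(\frac{12}{Q 4} + X\right)^{2} = \left(\frac{12}{4 Q} + X\right)^{2} = \left(12 \frac{1}{4 Q} + X\right)^{2} = \left(\frac{3}{Q} + X\right)^{2} = \left(X + \frac{3}{Q}\right)^{2}$)
$N{\left(-16,A{\left(-8 \right)} \right)} - g{\left(-3 \right)} = \frac{\left(3 + \left(1 - 8\right) \left(-16\right)\right)^{2}}{\left(1 - 8\right)^{2}} - 49 \sqrt{-3} = \frac{\left(3 - -112\right)^{2}}{49} - 49 i \sqrt{3} = \frac{\left(3 + 112\right)^{2}}{49} - 49 i \sqrt{3} = \frac{115^{2}}{49} - 49 i \sqrt{3} = \frac{1}{49} \cdot 13225 - 49 i \sqrt{3} = \frac{13225}{49} - 49 i \sqrt{3}$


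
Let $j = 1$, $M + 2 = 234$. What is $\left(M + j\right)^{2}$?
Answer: $54289$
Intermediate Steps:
$M = 232$ ($M = -2 + 234 = 232$)
$\left(M + j\right)^{2} = \left(232 + 1\right)^{2} = 233^{2} = 54289$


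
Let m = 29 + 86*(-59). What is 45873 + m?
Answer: 40828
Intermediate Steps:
m = -5045 (m = 29 - 5074 = -5045)
45873 + m = 45873 - 5045 = 40828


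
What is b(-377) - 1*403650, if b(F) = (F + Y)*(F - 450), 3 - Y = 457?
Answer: 283587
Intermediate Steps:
Y = -454 (Y = 3 - 1*457 = 3 - 457 = -454)
b(F) = (-454 + F)*(-450 + F) (b(F) = (F - 454)*(F - 450) = (-454 + F)*(-450 + F))
b(-377) - 1*403650 = (204300 + (-377)**2 - 904*(-377)) - 1*403650 = (204300 + 142129 + 340808) - 403650 = 687237 - 403650 = 283587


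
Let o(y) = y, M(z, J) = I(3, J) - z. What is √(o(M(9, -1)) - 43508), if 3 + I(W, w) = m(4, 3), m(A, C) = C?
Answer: I*√43517 ≈ 208.61*I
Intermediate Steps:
I(W, w) = 0 (I(W, w) = -3 + 3 = 0)
M(z, J) = -z (M(z, J) = 0 - z = -z)
√(o(M(9, -1)) - 43508) = √(-1*9 - 43508) = √(-9 - 43508) = √(-43517) = I*√43517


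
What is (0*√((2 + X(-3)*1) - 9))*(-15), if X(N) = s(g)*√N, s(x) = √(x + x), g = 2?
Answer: 0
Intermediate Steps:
s(x) = √2*√x (s(x) = √(2*x) = √2*√x)
X(N) = 2*√N (X(N) = (√2*√2)*√N = 2*√N)
(0*√((2 + X(-3)*1) - 9))*(-15) = (0*√((2 + (2*√(-3))*1) - 9))*(-15) = (0*√((2 + (2*(I*√3))*1) - 9))*(-15) = (0*√((2 + (2*I*√3)*1) - 9))*(-15) = (0*√((2 + 2*I*√3) - 9))*(-15) = (0*√(-7 + 2*I*√3))*(-15) = 0*(-15) = 0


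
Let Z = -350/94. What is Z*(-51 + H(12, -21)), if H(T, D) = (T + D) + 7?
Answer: 9275/47 ≈ 197.34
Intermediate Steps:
H(T, D) = 7 + D + T (H(T, D) = (D + T) + 7 = 7 + D + T)
Z = -175/47 (Z = -350*1/94 = -175/47 ≈ -3.7234)
Z*(-51 + H(12, -21)) = -175*(-51 + (7 - 21 + 12))/47 = -175*(-51 - 2)/47 = -175/47*(-53) = 9275/47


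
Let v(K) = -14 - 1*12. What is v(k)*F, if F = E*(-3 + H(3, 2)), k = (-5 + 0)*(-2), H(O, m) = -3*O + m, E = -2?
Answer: -520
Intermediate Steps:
H(O, m) = m - 3*O
k = 10 (k = -5*(-2) = 10)
v(K) = -26 (v(K) = -14 - 12 = -26)
F = 20 (F = -2*(-3 + (2 - 3*3)) = -2*(-3 + (2 - 9)) = -2*(-3 - 7) = -2*(-10) = 20)
v(k)*F = -26*20 = -520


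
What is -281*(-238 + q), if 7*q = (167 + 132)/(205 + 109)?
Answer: 146913825/2198 ≈ 66840.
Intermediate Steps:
q = 299/2198 (q = ((167 + 132)/(205 + 109))/7 = (299/314)/7 = (299*(1/314))/7 = (⅐)*(299/314) = 299/2198 ≈ 0.13603)
-281*(-238 + q) = -281*(-238 + 299/2198) = -281*(-522825/2198) = 146913825/2198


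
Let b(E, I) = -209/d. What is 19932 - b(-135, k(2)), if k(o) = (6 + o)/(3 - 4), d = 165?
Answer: 298999/15 ≈ 19933.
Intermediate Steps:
k(o) = -6 - o (k(o) = (6 + o)/(-1) = (6 + o)*(-1) = -6 - o)
b(E, I) = -19/15 (b(E, I) = -209/165 = -209*1/165 = -19/15)
19932 - b(-135, k(2)) = 19932 - 1*(-19/15) = 19932 + 19/15 = 298999/15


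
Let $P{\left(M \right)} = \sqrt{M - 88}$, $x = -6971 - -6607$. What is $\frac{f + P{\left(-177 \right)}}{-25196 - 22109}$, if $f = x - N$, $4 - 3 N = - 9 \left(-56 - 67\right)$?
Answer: $- \frac{11}{141915} - \frac{i \sqrt{265}}{47305} \approx -7.7511 \cdot 10^{-5} - 0.00034412 i$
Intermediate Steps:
$N = - \frac{1103}{3}$ ($N = \frac{4}{3} - \frac{\left(-9\right) \left(-56 - 67\right)}{3} = \frac{4}{3} - \frac{\left(-9\right) \left(-123\right)}{3} = \frac{4}{3} - 369 = - \frac{1103}{3} \approx -367.67$)
$x = -364$ ($x = -6971 + 6607 = -364$)
$f = \frac{11}{3}$ ($f = -364 - - \frac{1103}{3} = -364 + \frac{1103}{3} = \frac{11}{3} \approx 3.6667$)
$P{\left(M \right)} = \sqrt{-88 + M}$
$\frac{f + P{\left(-177 \right)}}{-25196 - 22109} = \frac{\frac{11}{3} + \sqrt{-88 - 177}}{-25196 - 22109} = \frac{\frac{11}{3} + \sqrt{-265}}{-47305} = \left(\frac{11}{3} + i \sqrt{265}\right) \left(- \frac{1}{47305}\right) = - \frac{11}{141915} - \frac{i \sqrt{265}}{47305}$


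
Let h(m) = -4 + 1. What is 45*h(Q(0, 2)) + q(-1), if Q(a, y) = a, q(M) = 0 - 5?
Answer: -140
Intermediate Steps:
q(M) = -5
h(m) = -3
45*h(Q(0, 2)) + q(-1) = 45*(-3) - 5 = -135 - 5 = -140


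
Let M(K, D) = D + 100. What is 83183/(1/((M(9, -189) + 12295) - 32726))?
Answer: -1706915160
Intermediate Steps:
M(K, D) = 100 + D
83183/(1/((M(9, -189) + 12295) - 32726)) = 83183/(1/(((100 - 189) + 12295) - 32726)) = 83183/(1/((-89 + 12295) - 32726)) = 83183/(1/(12206 - 32726)) = 83183/(1/(-20520)) = 83183/(-1/20520) = 83183*(-20520) = -1706915160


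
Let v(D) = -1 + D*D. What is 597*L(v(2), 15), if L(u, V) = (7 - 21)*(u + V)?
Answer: -150444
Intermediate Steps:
v(D) = -1 + D²
L(u, V) = -14*V - 14*u (L(u, V) = -14*(V + u) = -14*V - 14*u)
597*L(v(2), 15) = 597*(-14*15 - 14*(-1 + 2²)) = 597*(-210 - 14*(-1 + 4)) = 597*(-210 - 14*3) = 597*(-210 - 42) = 597*(-252) = -150444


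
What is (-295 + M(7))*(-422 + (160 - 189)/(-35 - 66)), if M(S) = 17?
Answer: 11840854/101 ≈ 1.1724e+5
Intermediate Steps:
(-295 + M(7))*(-422 + (160 - 189)/(-35 - 66)) = (-295 + 17)*(-422 + (160 - 189)/(-35 - 66)) = -278*(-422 - 29/(-101)) = -278*(-422 - 29*(-1/101)) = -278*(-422 + 29/101) = -278*(-42593/101) = 11840854/101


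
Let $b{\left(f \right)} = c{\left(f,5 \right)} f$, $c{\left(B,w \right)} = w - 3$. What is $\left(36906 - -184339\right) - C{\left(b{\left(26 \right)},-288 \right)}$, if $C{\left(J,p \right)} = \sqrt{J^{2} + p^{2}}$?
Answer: $221245 - 4 \sqrt{5353} \approx 2.2095 \cdot 10^{5}$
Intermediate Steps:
$c{\left(B,w \right)} = -3 + w$ ($c{\left(B,w \right)} = w - 3 = -3 + w$)
$b{\left(f \right)} = 2 f$ ($b{\left(f \right)} = \left(-3 + 5\right) f = 2 f$)
$\left(36906 - -184339\right) - C{\left(b{\left(26 \right)},-288 \right)} = \left(36906 - -184339\right) - \sqrt{\left(2 \cdot 26\right)^{2} + \left(-288\right)^{2}} = \left(36906 + 184339\right) - \sqrt{52^{2} + 82944} = 221245 - \sqrt{2704 + 82944} = 221245 - \sqrt{85648} = 221245 - 4 \sqrt{5353}$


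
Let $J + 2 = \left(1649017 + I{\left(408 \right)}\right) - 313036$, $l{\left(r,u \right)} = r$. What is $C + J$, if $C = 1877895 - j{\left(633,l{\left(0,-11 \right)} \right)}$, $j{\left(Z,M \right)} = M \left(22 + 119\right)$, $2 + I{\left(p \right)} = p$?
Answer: $3214280$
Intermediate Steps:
$I{\left(p \right)} = -2 + p$
$j{\left(Z,M \right)} = 141 M$ ($j{\left(Z,M \right)} = M 141 = 141 M$)
$C = 1877895$ ($C = 1877895 - 141 \cdot 0 = 1877895 - 0 = 1877895 + 0 = 1877895$)
$J = 1336385$ ($J = -2 + \left(\left(1649017 + \left(-2 + 408\right)\right) - 313036\right) = -2 + \left(\left(1649017 + 406\right) - 313036\right) = -2 + \left(1649423 - 313036\right) = -2 + 1336387 = 1336385$)
$C + J = 1877895 + 1336385 = 3214280$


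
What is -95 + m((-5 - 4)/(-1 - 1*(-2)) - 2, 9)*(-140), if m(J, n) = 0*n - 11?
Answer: 1445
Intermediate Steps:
m(J, n) = -11 (m(J, n) = 0 - 11 = -11)
-95 + m((-5 - 4)/(-1 - 1*(-2)) - 2, 9)*(-140) = -95 - 11*(-140) = -95 + 1540 = 1445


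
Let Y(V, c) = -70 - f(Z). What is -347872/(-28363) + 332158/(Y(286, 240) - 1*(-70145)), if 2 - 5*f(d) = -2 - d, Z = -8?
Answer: 8894317382/523042083 ≈ 17.005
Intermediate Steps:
f(d) = 4/5 + d/5 (f(d) = 2/5 - (-2 - d)/5 = 2/5 + (2/5 + d/5) = 4/5 + d/5)
Y(V, c) = -346/5 (Y(V, c) = -70 - (4/5 + (1/5)*(-8)) = -70 - (4/5 - 8/5) = -70 - 1*(-4/5) = -70 + 4/5 = -346/5)
-347872/(-28363) + 332158/(Y(286, 240) - 1*(-70145)) = -347872/(-28363) + 332158/(-346/5 - 1*(-70145)) = -347872*(-1/28363) + 332158/(-346/5 + 70145) = 347872/28363 + 332158/(350379/5) = 347872/28363 + 332158*(5/350379) = 347872/28363 + 87410/18441 = 8894317382/523042083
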